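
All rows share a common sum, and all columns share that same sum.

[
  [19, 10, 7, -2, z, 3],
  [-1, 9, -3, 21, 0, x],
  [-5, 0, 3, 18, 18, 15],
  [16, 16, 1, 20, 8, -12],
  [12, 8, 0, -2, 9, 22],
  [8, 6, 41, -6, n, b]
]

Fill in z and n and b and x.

z = 12, n = 2, b = -2, x = 23

Rows 3 and 4 both sum to 49, so that's the common total.
Row 1: 19 + 10 + 7 − 2 + 3 = 37, so its missing entry is 49 − 37 = 12.
Column 5: 12 + 0 + 18 + 8 + 9 = 47, so its missing entry is 49 − 47 = 2.
Row 6: 8 + 6 + 41 − 6 + 2 = 51, so its missing entry is 49 − 51 = -2.
Row 2: -1 + 9 − 3 + 21 + 0 = 26, so its missing entry is 49 − 26 = 23.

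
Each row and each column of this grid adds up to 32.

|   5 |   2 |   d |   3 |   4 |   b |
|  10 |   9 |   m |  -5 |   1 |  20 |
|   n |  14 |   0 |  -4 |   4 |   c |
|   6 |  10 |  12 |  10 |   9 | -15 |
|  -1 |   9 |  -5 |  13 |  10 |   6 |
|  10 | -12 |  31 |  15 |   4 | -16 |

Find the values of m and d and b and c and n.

Row 2 has 10 + 9 − 5 + 1 + 20 = 35; the blank must be 32 − 35 = -3.
Column 1 has 5 + 10 + 6 − 1 + 10 = 30; the blank must be 32 − 30 = 2.
Column 3 has -3 + 0 + 12 − 5 + 31 = 35; the blank must be 32 − 35 = -3.
Row 1 has 5 + 2 − 3 + 3 + 4 = 11; the blank must be 32 − 11 = 21.
Row 3 has 2 + 14 + 0 − 4 + 4 = 16; the blank must be 32 − 16 = 16.

m = -3, d = -3, b = 21, c = 16, n = 2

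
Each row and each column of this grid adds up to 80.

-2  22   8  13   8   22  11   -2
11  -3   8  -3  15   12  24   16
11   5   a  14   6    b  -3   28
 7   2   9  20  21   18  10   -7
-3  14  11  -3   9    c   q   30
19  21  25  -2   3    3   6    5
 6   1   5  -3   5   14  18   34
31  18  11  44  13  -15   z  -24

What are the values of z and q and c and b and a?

Row 8 has 31 + 18 + 11 + 44 + 13 − 15 − 24 = 78; the blank must be 80 − 78 = 2.
Column 7 has 11 + 24 − 3 + 10 + 6 + 18 + 2 = 68; the blank must be 80 − 68 = 12.
Row 5 has -3 + 14 + 11 − 3 + 9 + 12 + 30 = 70; the blank must be 80 − 70 = 10.
Column 3 has 8 + 8 + 9 + 11 + 25 + 5 + 11 = 77; the blank must be 80 − 77 = 3.
Row 3 has 11 + 5 + 3 + 14 + 6 − 3 + 28 = 64; the blank must be 80 − 64 = 16.

z = 2, q = 12, c = 10, b = 16, a = 3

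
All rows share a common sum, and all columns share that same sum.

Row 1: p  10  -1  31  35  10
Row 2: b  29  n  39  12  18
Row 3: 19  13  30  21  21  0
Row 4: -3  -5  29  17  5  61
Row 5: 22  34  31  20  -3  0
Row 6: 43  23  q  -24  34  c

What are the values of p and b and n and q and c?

Rows 3 and 4 both sum to 104, so that's the common total.
The known cells in column 6 total 89, leaving 104 − 89 = 15 for the blank.
The known cells in row 1 total 85, leaving 104 − 85 = 19 for the blank.
The known cells in column 1 total 100, leaving 104 − 100 = 4 for the blank.
The known cells in row 2 total 102, leaving 104 − 102 = 2 for the blank.
The known cells in row 6 total 91, leaving 104 − 91 = 13 for the blank.

p = 19, b = 4, n = 2, q = 13, c = 15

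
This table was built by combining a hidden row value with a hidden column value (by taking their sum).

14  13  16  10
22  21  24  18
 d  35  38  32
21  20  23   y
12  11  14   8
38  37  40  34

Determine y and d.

y = 17, d = 36

The difference between any two rows is the same in every column — this is an addition table with the headers hidden.
Row 4 minus row 1 is 20 − 13 = 7, so its entry in column 4 is 10 + 7 = 17.
Row 3 minus row 1 is 35 − 13 = 22, so its entry in column 1 is 14 + 22 = 36.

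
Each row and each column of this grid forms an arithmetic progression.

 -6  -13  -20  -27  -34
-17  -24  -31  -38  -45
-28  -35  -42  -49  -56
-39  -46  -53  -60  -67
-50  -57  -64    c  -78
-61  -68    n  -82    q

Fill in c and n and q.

Along each row the entries change by -7 per step; down each column they change by -11.
Row 5: from -50 at column 1, stepping by -7 to column 4 gives -71.
Row 6: from -61 at column 1, stepping by -7 to column 3 gives -75.
Row 6: from -61 at column 1, stepping by -7 to column 5 gives -89.

c = -71, n = -75, q = -89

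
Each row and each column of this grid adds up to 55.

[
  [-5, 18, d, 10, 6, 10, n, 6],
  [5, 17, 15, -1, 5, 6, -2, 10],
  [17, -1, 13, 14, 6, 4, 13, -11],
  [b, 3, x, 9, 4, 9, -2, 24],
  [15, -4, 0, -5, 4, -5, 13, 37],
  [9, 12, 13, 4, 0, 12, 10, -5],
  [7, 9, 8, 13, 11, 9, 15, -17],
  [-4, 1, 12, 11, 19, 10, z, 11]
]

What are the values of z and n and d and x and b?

Column 1 has -5 + 5 + 17 + 15 + 9 + 7 − 4 = 44; the blank must be 55 − 44 = 11.
Row 8 has -4 + 1 + 12 + 11 + 19 + 10 + 11 = 60; the blank must be 55 − 60 = -5.
Column 7 has -2 + 13 − 2 + 13 + 10 + 15 − 5 = 42; the blank must be 55 − 42 = 13.
Row 1 has -5 + 18 + 10 + 6 + 10 + 13 + 6 = 58; the blank must be 55 − 58 = -3.
Row 4 has 11 + 3 + 9 + 4 + 9 − 2 + 24 = 58; the blank must be 55 − 58 = -3.

z = -5, n = 13, d = -3, x = -3, b = 11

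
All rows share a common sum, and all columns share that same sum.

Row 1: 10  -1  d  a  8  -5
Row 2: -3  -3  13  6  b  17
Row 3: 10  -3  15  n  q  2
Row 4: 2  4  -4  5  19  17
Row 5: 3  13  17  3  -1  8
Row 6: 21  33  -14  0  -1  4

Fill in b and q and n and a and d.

Rows 4 and 5 both sum to 43, so that's the common total.
The known cells in row 2 total 30, leaving 43 − 30 = 13 for the blank.
The known cells in column 5 total 38, leaving 43 − 38 = 5 for the blank.
The known cells in row 3 total 29, leaving 43 − 29 = 14 for the blank.
The known cells in column 4 total 28, leaving 43 − 28 = 15 for the blank.
The known cells in row 1 total 27, leaving 43 − 27 = 16 for the blank.

b = 13, q = 5, n = 14, a = 15, d = 16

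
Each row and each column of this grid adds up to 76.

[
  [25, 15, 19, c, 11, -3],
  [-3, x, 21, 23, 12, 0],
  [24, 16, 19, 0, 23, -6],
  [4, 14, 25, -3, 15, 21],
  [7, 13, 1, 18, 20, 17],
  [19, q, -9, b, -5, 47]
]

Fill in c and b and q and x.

Row 2: -3 + 21 + 23 + 12 + 0 = 53, so its missing entry is 76 − 53 = 23.
Row 1: 25 + 15 + 19 + 11 − 3 = 67, so its missing entry is 76 − 67 = 9.
Column 4: 9 + 23 + 0 − 3 + 18 = 47, so its missing entry is 76 − 47 = 29.
Row 6: 19 − 9 + 29 − 5 + 47 = 81, so its missing entry is 76 − 81 = -5.

c = 9, b = 29, q = -5, x = 23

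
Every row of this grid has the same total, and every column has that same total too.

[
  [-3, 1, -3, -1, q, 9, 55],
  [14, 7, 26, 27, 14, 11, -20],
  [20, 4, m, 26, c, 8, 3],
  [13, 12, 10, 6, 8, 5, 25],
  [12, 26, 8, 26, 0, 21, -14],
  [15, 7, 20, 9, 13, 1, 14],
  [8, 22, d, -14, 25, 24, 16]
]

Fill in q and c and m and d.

q = 21, c = -2, m = 20, d = -2

Rows 2 and 4 both sum to 79, so that's the common total.
Row 7: 8 + 22 − 14 + 25 + 24 + 16 = 81, so its missing entry is 79 − 81 = -2.
Row 1: -3 + 1 − 3 − 1 + 9 + 55 = 58, so its missing entry is 79 − 58 = 21.
Column 5: 21 + 14 + 8 + 0 + 13 + 25 = 81, so its missing entry is 79 − 81 = -2.
Row 3: 20 + 4 + 26 − 2 + 8 + 3 = 59, so its missing entry is 79 − 59 = 20.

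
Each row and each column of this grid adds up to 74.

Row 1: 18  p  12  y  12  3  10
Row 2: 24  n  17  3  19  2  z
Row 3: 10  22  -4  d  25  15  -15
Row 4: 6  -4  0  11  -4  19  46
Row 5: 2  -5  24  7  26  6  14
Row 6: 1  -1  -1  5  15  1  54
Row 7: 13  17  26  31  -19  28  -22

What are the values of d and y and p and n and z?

The known cells in row 3 total 53, leaving 74 − 53 = 21 for the blank.
The known cells in column 4 total 78, leaving 74 − 78 = -4 for the blank.
The known cells in row 1 total 51, leaving 74 − 51 = 23 for the blank.
The known cells in column 2 total 52, leaving 74 − 52 = 22 for the blank.
The known cells in row 2 total 87, leaving 74 − 87 = -13 for the blank.

d = 21, y = -4, p = 23, n = 22, z = -13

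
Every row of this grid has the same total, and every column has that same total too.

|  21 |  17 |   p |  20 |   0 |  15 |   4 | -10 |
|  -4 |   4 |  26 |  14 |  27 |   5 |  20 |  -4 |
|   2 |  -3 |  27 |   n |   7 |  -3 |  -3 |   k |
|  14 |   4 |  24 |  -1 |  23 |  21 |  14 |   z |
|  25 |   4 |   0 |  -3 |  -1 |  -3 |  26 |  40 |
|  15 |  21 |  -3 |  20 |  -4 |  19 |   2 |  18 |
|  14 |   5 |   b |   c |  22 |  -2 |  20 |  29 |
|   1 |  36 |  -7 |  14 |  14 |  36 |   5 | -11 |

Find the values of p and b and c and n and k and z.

Rows 2 and 5 both sum to 88, so that's the common total.
Row 4 has 14 + 4 + 24 − 1 + 23 + 21 + 14 = 99; the blank must be 88 − 99 = -11.
Column 8 has -10 − 4 − 11 + 40 + 18 + 29 − 11 = 51; the blank must be 88 − 51 = 37.
Row 3 has 2 − 3 + 27 + 7 − 3 − 3 + 37 = 64; the blank must be 88 − 64 = 24.
Row 1 has 21 + 17 + 20 + 0 + 15 + 4 − 10 = 67; the blank must be 88 − 67 = 21.
Column 3 has 21 + 26 + 27 + 24 + 0 − 3 − 7 = 88; the blank must be 88 − 88 = 0.
Row 7 has 14 + 5 + 0 + 22 − 2 + 20 + 29 = 88; the blank must be 88 − 88 = 0.

p = 21, b = 0, c = 0, n = 24, k = 37, z = -11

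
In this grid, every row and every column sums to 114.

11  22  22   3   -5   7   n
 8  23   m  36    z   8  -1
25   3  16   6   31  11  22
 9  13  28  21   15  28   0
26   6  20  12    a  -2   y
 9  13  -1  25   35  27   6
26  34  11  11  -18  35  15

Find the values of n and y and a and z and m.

n = 54, y = 18, a = 34, z = 22, m = 18

The known cells in column 3 total 96, leaving 114 − 96 = 18 for the blank.
The known cells in row 2 total 92, leaving 114 − 92 = 22 for the blank.
The known cells in column 5 total 80, leaving 114 − 80 = 34 for the blank.
The known cells in row 5 total 96, leaving 114 − 96 = 18 for the blank.
The known cells in row 1 total 60, leaving 114 − 60 = 54 for the blank.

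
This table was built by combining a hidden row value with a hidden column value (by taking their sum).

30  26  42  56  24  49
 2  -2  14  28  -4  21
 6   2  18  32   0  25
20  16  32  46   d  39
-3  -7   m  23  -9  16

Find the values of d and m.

The difference between any two rows is the same in every column — this is an addition table with the headers hidden.
Row 4 minus row 1 is 20 − 30 = -10, so its entry in column 5 is 24 + (-10) = 14.
Row 5 minus row 1 is -3 − 30 = -33, so its entry in column 3 is 42 + (-33) = 9.

d = 14, m = 9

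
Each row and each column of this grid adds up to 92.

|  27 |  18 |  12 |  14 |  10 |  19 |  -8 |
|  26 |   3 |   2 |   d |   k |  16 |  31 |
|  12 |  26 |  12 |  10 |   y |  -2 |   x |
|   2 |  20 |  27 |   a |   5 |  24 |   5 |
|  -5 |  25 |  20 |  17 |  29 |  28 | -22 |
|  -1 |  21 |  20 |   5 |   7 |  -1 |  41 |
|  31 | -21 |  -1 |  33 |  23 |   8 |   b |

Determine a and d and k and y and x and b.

Row 4: 2 + 20 + 27 + 5 + 24 + 5 = 83, so its missing entry is 92 − 83 = 9.
Row 7: 31 − 21 − 1 + 33 + 23 + 8 = 73, so its missing entry is 92 − 73 = 19.
Column 7: -8 + 31 + 5 − 22 + 41 + 19 = 66, so its missing entry is 92 − 66 = 26.
Row 3: 12 + 26 + 12 + 10 − 2 + 26 = 84, so its missing entry is 92 − 84 = 8.
Column 5: 10 + 8 + 5 + 29 + 7 + 23 = 82, so its missing entry is 92 − 82 = 10.
Row 2: 26 + 3 + 2 + 10 + 16 + 31 = 88, so its missing entry is 92 − 88 = 4.

a = 9, d = 4, k = 10, y = 8, x = 26, b = 19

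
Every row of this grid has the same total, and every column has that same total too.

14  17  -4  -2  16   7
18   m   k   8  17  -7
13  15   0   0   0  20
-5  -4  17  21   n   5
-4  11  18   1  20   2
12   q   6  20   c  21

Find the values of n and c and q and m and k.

n = 14, c = -19, q = 8, m = 1, k = 11

Rows 1 and 3 both sum to 48, so that's the common total.
Column 3 has -4 + 0 + 17 + 18 + 6 = 37; the blank must be 48 − 37 = 11.
Row 4 has -5 − 4 + 17 + 21 + 5 = 34; the blank must be 48 − 34 = 14.
Column 5 has 16 + 17 + 0 + 14 + 20 = 67; the blank must be 48 − 67 = -19.
Row 2 has 18 + 11 + 8 + 17 − 7 = 47; the blank must be 48 − 47 = 1.
Row 6 has 12 + 6 + 20 − 19 + 21 = 40; the blank must be 48 − 40 = 8.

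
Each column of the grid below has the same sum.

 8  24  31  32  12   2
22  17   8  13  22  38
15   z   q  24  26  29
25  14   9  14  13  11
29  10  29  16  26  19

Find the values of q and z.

Column 1 sums to 99 and so does column 5; that's the common total.
In column 3 the known cells total 77, leaving 99 − 77 = 22.
In column 2 the known cells total 65, leaving 99 − 65 = 34.

q = 22, z = 34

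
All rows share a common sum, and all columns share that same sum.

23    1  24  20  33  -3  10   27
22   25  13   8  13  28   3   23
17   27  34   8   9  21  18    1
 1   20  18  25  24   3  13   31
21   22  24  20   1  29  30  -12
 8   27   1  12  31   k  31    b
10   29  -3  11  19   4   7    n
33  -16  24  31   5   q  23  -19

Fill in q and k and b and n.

Rows 1 and 2 both sum to 135, so that's the common total.
Row 7 has 10 + 29 − 3 + 11 + 19 + 4 + 7 = 77; the blank must be 135 − 77 = 58.
Row 8 has 33 − 16 + 24 + 31 + 5 + 23 − 19 = 81; the blank must be 135 − 81 = 54.
Column 6 has -3 + 28 + 21 + 3 + 29 + 4 + 54 = 136; the blank must be 135 − 136 = -1.
Row 6 has 8 + 27 + 1 + 12 + 31 − 1 + 31 = 109; the blank must be 135 − 109 = 26.

q = 54, k = -1, b = 26, n = 58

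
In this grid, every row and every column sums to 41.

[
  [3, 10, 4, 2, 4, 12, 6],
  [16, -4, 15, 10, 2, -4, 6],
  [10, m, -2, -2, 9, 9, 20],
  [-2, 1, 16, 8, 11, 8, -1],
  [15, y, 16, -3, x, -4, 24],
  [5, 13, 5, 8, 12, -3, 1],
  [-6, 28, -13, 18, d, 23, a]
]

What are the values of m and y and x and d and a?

m = -3, y = -4, x = -3, d = 6, a = -15

Row 3 has 10 − 2 − 2 + 9 + 9 + 20 = 44; the blank must be 41 − 44 = -3.
Column 7 has 6 + 6 + 20 − 1 + 24 + 1 = 56; the blank must be 41 − 56 = -15.
Row 7 has -6 + 28 − 13 + 18 + 23 − 15 = 35; the blank must be 41 − 35 = 6.
Column 5 has 4 + 2 + 9 + 11 + 12 + 6 = 44; the blank must be 41 − 44 = -3.
Row 5 has 15 + 16 − 3 − 3 − 4 + 24 = 45; the blank must be 41 − 45 = -4.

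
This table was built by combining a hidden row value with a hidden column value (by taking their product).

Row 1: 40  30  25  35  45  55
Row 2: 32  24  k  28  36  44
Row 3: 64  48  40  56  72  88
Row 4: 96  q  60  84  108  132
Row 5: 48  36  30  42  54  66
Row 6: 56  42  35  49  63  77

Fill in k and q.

k = 20, q = 72

Each row is a constant multiple of every other row — this is a multiplication table with the headers hidden.
Row 2 is 36/45 = 4/5 times row 1, so its entry in column 3 is 25 × 4/5 = 20.
Row 4 is 108/45 = 12/5 times row 1, so its entry in column 2 is 30 × 12/5 = 72.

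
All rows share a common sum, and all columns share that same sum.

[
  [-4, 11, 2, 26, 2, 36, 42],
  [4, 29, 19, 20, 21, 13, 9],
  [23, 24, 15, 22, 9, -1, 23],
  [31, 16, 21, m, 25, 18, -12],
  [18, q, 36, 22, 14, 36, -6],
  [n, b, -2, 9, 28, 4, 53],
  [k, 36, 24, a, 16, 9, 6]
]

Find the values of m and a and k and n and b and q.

Rows 1 and 2 both sum to 115, so that's the common total.
Row 4 has 31 + 16 + 21 + 25 + 18 − 12 = 99; the blank must be 115 − 99 = 16.
Column 4 has 26 + 20 + 22 + 16 + 22 + 9 = 115; the blank must be 115 − 115 = 0.
Row 7 has 36 + 24 + 0 + 16 + 9 + 6 = 91; the blank must be 115 − 91 = 24.
Column 1 has -4 + 4 + 23 + 31 + 18 + 24 = 96; the blank must be 115 − 96 = 19.
Row 6 has 19 − 2 + 9 + 28 + 4 + 53 = 111; the blank must be 115 − 111 = 4.
Row 5 has 18 + 36 + 22 + 14 + 36 − 6 = 120; the blank must be 115 − 120 = -5.

m = 16, a = 0, k = 24, n = 19, b = 4, q = -5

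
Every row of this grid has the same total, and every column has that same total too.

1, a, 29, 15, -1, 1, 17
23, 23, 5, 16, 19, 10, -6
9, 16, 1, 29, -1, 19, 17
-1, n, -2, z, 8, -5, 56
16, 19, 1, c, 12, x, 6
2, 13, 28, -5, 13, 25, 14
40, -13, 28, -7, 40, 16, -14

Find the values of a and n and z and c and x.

a = 28, n = 4, z = 30, c = 12, x = 24

Rows 2 and 3 both sum to 90, so that's the common total.
The known cells in row 1 total 62, leaving 90 − 62 = 28 for the blank.
The known cells in column 2 total 86, leaving 90 − 86 = 4 for the blank.
The known cells in column 6 total 66, leaving 90 − 66 = 24 for the blank.
The known cells in row 5 total 78, leaving 90 − 78 = 12 for the blank.
The known cells in row 4 total 60, leaving 90 − 60 = 30 for the blank.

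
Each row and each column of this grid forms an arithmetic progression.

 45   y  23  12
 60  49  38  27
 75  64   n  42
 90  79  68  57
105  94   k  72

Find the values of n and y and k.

n = 53, y = 34, k = 83

Along each row the entries change by -11 per step; down each column they change by 15.
Row 3: from 75 at column 1, stepping by -11 to column 3 gives 53.
Row 1: from 45 at column 1, stepping by -11 to column 2 gives 34.
Row 5: from 105 at column 1, stepping by -11 to column 3 gives 83.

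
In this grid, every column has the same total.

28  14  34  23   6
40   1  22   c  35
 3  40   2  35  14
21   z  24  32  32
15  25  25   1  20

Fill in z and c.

Columns 1 and 5 both add up to 107, so every column sums to 107.
Column 2: 14 + 1 + 40 + 25 = 80, so the missing entry is 107 − 80 = 27.
Column 4: 23 + 35 + 32 + 1 = 91, so the missing entry is 107 − 91 = 16.

z = 27, c = 16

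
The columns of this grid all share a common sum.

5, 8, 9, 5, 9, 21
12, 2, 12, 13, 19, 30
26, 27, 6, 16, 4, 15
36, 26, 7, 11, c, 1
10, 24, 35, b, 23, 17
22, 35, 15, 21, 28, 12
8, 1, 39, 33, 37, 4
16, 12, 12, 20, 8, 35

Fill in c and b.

c = 7, b = 16

Column 2 sums to 135 and so does column 3; that's the common total.
In column 5 the known cells total 128, leaving 135 − 128 = 7.
In column 4 the known cells total 119, leaving 135 − 119 = 16.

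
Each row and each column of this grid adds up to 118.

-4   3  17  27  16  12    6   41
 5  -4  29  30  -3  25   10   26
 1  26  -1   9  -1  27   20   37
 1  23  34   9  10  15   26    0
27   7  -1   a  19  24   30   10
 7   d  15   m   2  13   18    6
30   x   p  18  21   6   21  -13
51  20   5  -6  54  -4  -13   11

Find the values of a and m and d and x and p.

The known cells in column 3 total 98, leaving 118 − 98 = 20 for the blank.
The known cells in row 5 total 116, leaving 118 − 116 = 2 for the blank.
The known cells in row 7 total 103, leaving 118 − 103 = 15 for the blank.
The known cells in column 2 total 90, leaving 118 − 90 = 28 for the blank.
The known cells in row 6 total 89, leaving 118 − 89 = 29 for the blank.

a = 2, m = 29, d = 28, x = 15, p = 20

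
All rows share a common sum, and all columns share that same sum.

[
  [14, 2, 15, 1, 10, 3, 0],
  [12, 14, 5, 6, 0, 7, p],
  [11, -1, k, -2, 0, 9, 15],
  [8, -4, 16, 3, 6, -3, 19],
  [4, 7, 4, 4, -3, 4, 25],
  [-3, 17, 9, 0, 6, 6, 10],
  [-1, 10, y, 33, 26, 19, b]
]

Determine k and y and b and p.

Rows 1 and 4 both sum to 45, so that's the common total.
Row 2 has 12 + 14 + 5 + 6 + 0 + 7 = 44; the blank must be 45 − 44 = 1.
Column 7 has 0 + 1 + 15 + 19 + 25 + 10 = 70; the blank must be 45 − 70 = -25.
Row 7 has -1 + 10 + 33 + 26 + 19 − 25 = 62; the blank must be 45 − 62 = -17.
Row 3 has 11 − 1 − 2 + 0 + 9 + 15 = 32; the blank must be 45 − 32 = 13.

k = 13, y = -17, b = -25, p = 1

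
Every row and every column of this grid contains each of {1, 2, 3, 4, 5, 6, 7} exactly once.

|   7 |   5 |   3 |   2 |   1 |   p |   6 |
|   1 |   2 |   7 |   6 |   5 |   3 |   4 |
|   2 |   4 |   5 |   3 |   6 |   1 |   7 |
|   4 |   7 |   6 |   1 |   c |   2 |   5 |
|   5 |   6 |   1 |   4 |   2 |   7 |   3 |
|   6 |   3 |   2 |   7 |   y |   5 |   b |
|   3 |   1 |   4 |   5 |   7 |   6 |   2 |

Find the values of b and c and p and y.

b = 1, c = 3, p = 4, y = 4

At (row 4, col 5): row 4 already has {1, 2, 4, 5, 6, 7}, so the value is 3.
At (row 6, col 5): column 5 already has {1, 2, 3, 5, 6, 7}, so the value is 4.
For row 6, column 7: row 6 already has {2, 3, 4, 5, 6, 7}; that leaves 1.
Cell (1,6): row 1 already has {1, 2, 3, 5, 6, 7} → 4.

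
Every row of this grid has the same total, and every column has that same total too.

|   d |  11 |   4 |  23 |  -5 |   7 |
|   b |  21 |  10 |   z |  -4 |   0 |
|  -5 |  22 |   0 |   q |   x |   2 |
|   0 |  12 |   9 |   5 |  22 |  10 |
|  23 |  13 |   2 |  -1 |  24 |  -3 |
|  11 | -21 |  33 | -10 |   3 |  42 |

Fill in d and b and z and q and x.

d = 18, b = 11, z = 20, q = 21, x = 18

Rows 4 and 5 both sum to 58, so that's the common total.
Column 5 has -5 − 4 + 22 + 24 + 3 = 40; the blank must be 58 − 40 = 18.
Row 1 has 11 + 4 + 23 − 5 + 7 = 40; the blank must be 58 − 40 = 18.
Row 3 has -5 + 22 + 0 + 18 + 2 = 37; the blank must be 58 − 37 = 21.
Column 1 has 18 − 5 + 0 + 23 + 11 = 47; the blank must be 58 − 47 = 11.
Row 2 has 11 + 21 + 10 − 4 + 0 = 38; the blank must be 58 − 38 = 20.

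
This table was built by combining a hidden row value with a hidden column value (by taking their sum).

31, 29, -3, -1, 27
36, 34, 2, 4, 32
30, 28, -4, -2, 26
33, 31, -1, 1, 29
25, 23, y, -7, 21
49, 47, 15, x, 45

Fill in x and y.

The difference between any two rows is the same in every column — this is an addition table with the headers hidden.
Row 6 minus row 1 is 49 − 31 = 18, so its entry in column 4 is -1 + 18 = 17.
Row 5 minus row 1 is 25 − 31 = -6, so its entry in column 3 is -3 + (-6) = -9.

x = 17, y = -9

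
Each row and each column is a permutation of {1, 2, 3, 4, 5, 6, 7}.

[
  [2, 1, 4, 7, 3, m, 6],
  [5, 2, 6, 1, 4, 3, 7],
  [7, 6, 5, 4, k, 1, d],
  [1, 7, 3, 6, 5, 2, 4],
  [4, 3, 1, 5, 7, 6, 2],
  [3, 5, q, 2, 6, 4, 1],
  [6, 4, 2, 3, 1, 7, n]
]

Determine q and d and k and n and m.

q = 7, d = 3, k = 2, n = 5, m = 5

For row 3, column 5: column 5 already has {1, 3, 4, 5, 6, 7}; that leaves 2.
At (row 3, col 7): row 3 already has {1, 2, 4, 5, 6, 7}, so the value is 3.
Cell (1,6): row 1 already has {1, 2, 3, 4, 6, 7} → 5.
At (row 7, col 7): row 7 already has {1, 2, 3, 4, 6, 7}, so the value is 5.
Cell (6,3): row 6 already has {1, 2, 3, 4, 5, 6} → 7.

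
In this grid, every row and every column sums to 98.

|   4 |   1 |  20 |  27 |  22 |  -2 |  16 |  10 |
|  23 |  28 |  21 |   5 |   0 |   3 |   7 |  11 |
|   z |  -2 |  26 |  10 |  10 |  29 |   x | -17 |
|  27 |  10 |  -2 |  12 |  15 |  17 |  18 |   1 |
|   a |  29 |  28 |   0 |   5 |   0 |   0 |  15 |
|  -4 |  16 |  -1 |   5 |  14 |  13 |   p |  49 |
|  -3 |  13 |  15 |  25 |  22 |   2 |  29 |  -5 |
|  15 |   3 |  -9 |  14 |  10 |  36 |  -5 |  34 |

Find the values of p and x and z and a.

p = 6, x = 27, z = 15, a = 21

The known cells in row 5 total 77, leaving 98 − 77 = 21 for the blank.
The known cells in column 1 total 83, leaving 98 − 83 = 15 for the blank.
The known cells in row 3 total 71, leaving 98 − 71 = 27 for the blank.
The known cells in row 6 total 92, leaving 98 − 92 = 6 for the blank.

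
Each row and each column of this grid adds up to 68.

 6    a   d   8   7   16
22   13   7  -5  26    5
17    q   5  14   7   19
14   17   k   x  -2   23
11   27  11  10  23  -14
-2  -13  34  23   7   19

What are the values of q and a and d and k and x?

q = 6, a = 18, d = 13, k = -2, x = 18

Row 3 has 17 + 5 + 14 + 7 + 19 = 62; the blank must be 68 − 62 = 6.
Column 2 has 13 + 6 + 17 + 27 − 13 = 50; the blank must be 68 − 50 = 18.
Row 1 has 6 + 18 + 8 + 7 + 16 = 55; the blank must be 68 − 55 = 13.
Column 4 has 8 − 5 + 14 + 10 + 23 = 50; the blank must be 68 − 50 = 18.
Row 4 has 14 + 17 + 18 − 2 + 23 = 70; the blank must be 68 − 70 = -2.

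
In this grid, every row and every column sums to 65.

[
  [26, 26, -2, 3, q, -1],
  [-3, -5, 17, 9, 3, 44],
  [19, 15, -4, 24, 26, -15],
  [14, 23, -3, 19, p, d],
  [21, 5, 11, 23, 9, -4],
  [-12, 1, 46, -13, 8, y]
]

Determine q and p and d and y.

Row 6: -12 + 1 + 46 − 13 + 8 = 30, so its missing entry is 65 − 30 = 35.
Row 1: 26 + 26 − 2 + 3 − 1 = 52, so its missing entry is 65 − 52 = 13.
Column 5: 13 + 3 + 26 + 9 + 8 = 59, so its missing entry is 65 − 59 = 6.
Row 4: 14 + 23 − 3 + 19 + 6 = 59, so its missing entry is 65 − 59 = 6.

q = 13, p = 6, d = 6, y = 35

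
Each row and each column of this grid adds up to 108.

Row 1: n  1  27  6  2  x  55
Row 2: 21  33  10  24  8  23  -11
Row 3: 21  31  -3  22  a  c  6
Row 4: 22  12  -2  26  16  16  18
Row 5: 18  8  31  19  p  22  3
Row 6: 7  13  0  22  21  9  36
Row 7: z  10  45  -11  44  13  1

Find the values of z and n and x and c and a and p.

The known cells in row 5 total 101, leaving 108 − 101 = 7 for the blank.
The known cells in column 5 total 98, leaving 108 − 98 = 10 for the blank.
The known cells in row 7 total 102, leaving 108 − 102 = 6 for the blank.
The known cells in column 1 total 95, leaving 108 − 95 = 13 for the blank.
The known cells in row 1 total 104, leaving 108 − 104 = 4 for the blank.
The known cells in row 3 total 87, leaving 108 − 87 = 21 for the blank.

z = 6, n = 13, x = 4, c = 21, a = 10, p = 7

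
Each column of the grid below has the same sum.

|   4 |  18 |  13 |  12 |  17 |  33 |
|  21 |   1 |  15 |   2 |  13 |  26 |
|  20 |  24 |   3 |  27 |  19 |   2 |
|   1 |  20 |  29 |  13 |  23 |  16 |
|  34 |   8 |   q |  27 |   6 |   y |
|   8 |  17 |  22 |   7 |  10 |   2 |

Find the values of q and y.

Columns 4 and 5 both add up to 88, so every column sums to 88.
Column 3: 13 + 15 + 3 + 29 + 22 = 82, so the missing entry is 88 − 82 = 6.
Column 6: 33 + 26 + 2 + 16 + 2 = 79, so the missing entry is 88 − 79 = 9.

q = 6, y = 9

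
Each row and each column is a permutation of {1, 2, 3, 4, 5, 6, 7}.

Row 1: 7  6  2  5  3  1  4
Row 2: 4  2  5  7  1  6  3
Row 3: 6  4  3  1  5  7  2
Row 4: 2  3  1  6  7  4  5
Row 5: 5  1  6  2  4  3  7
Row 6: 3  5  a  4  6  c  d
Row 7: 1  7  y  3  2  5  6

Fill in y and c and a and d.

At (row 7, col 3): row 7 already has {1, 2, 3, 5, 6, 7}, so the value is 4.
Cell (6,6): column 6 already has {1, 3, 4, 5, 6, 7} → 2.
Cell (6,7): column 7 already has {2, 3, 4, 5, 6, 7} → 1.
For row 6, column 3: row 6 already has {1, 2, 3, 4, 5, 6}; that leaves 7.

y = 4, c = 2, a = 7, d = 1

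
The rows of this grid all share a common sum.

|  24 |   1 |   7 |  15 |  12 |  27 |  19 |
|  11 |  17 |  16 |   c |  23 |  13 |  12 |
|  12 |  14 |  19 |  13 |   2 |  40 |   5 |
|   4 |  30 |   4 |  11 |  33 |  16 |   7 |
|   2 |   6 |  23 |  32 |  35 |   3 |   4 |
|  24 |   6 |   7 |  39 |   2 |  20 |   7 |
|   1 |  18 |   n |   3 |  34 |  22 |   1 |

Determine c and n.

c = 13, n = 26

The complete rows each total 105.
Row 2 is missing 105 − 92 = 13 (since 11 + 17 + 16 + 23 + 13 + 12 = 92).
Row 7 is missing 105 − 79 = 26 (since 1 + 18 + 3 + 34 + 22 + 1 = 79).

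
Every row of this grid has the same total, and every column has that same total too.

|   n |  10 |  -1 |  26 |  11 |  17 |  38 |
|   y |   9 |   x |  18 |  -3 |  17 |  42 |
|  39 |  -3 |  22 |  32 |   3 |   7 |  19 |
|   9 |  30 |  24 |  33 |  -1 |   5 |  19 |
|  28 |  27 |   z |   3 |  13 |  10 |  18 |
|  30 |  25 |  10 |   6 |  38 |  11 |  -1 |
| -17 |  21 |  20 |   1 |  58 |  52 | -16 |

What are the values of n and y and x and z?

n = 18, y = 12, x = 24, z = 20

Rows 3 and 4 both sum to 119, so that's the common total.
The known cells in row 5 total 99, leaving 119 − 99 = 20 for the blank.
The known cells in column 3 total 95, leaving 119 − 95 = 24 for the blank.
The known cells in row 2 total 107, leaving 119 − 107 = 12 for the blank.
The known cells in row 1 total 101, leaving 119 − 101 = 18 for the blank.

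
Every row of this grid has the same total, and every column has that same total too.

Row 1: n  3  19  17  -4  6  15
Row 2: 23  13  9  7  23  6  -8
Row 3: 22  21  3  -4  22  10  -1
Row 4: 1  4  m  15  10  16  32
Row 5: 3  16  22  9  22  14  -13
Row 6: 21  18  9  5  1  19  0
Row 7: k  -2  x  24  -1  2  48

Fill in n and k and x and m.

n = 17, k = -14, x = 16, m = -5

Rows 2 and 3 both sum to 73, so that's the common total.
Row 4: 1 + 4 + 15 + 10 + 16 + 32 = 78, so its missing entry is 73 − 78 = -5.
Column 3: 19 + 9 + 3 − 5 + 22 + 9 = 57, so its missing entry is 73 − 57 = 16.
Row 7: -2 + 16 + 24 − 1 + 2 + 48 = 87, so its missing entry is 73 − 87 = -14.
Row 1: 3 + 19 + 17 − 4 + 6 + 15 = 56, so its missing entry is 73 − 56 = 17.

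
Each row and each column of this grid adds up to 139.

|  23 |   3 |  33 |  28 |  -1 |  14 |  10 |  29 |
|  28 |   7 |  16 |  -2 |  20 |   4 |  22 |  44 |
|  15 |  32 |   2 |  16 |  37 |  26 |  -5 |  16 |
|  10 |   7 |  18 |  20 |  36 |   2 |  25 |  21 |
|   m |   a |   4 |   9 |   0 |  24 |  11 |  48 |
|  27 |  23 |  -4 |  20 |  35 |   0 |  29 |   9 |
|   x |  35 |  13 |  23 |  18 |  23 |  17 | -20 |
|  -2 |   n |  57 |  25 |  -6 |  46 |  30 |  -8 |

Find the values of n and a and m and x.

n = -3, a = 35, m = 8, x = 30

Row 7: 35 + 13 + 23 + 18 + 23 + 17 − 20 = 109, so its missing entry is 139 − 109 = 30.
Column 1: 23 + 28 + 15 + 10 + 27 + 30 − 2 = 131, so its missing entry is 139 − 131 = 8.
Row 8: -2 + 57 + 25 − 6 + 46 + 30 − 8 = 142, so its missing entry is 139 − 142 = -3.
Row 5: 8 + 4 + 9 + 0 + 24 + 11 + 48 = 104, so its missing entry is 139 − 104 = 35.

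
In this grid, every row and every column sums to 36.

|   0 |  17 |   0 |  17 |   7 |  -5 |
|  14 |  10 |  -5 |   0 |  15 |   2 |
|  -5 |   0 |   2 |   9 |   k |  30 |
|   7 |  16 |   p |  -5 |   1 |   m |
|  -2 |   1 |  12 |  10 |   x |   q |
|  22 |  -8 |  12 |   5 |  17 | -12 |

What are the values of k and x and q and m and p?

The known cells in row 3 total 36, leaving 36 − 36 = 0 for the blank.
The known cells in column 5 total 40, leaving 36 − 40 = -4 for the blank.
The known cells in row 5 total 17, leaving 36 − 17 = 19 for the blank.
The known cells in column 3 total 21, leaving 36 − 21 = 15 for the blank.
The known cells in row 4 total 34, leaving 36 − 34 = 2 for the blank.

k = 0, x = -4, q = 19, m = 2, p = 15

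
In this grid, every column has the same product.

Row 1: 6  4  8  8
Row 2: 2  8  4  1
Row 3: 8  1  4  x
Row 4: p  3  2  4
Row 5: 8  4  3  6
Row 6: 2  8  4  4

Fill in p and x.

Columns 2 and 3 each multiply to 3072, so every column has product 3072.
Column 1: 6×2×8×8×2 = 1536, so the missing entry is 3072 ÷ 1536 = 2.
Column 4: 8×1×4×6×4 = 768, so the missing entry is 3072 ÷ 768 = 4.

p = 2, x = 4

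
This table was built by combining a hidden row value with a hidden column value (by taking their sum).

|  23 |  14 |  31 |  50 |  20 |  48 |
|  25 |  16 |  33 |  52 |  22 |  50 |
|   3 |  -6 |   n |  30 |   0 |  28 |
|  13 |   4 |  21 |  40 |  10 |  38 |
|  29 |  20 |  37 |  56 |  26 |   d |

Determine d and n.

The difference between any two rows is the same in every column — this is an addition table with the headers hidden.
Row 5 minus row 1 is 29 − 23 = 6, so its entry in column 6 is 48 + 6 = 54.
Row 3 minus row 1 is 3 − 23 = -20, so its entry in column 3 is 31 + (-20) = 11.

d = 54, n = 11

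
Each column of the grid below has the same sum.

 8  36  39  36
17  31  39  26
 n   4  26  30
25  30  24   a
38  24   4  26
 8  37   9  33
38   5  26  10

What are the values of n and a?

Columns 2 and 3 both add up to 167, so every column sums to 167.
Column 1: 8 + 17 + 25 + 38 + 8 + 38 = 134, so the missing entry is 167 − 134 = 33.
Column 4: 36 + 26 + 30 + 26 + 33 + 10 = 161, so the missing entry is 167 − 161 = 6.

n = 33, a = 6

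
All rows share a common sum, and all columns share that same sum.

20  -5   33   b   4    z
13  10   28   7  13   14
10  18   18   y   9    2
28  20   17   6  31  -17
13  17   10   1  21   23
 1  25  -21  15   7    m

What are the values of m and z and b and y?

Rows 2 and 4 both sum to 85, so that's the common total.
Row 3 has 10 + 18 + 18 + 9 + 2 = 57; the blank must be 85 − 57 = 28.
Row 6 has 1 + 25 − 21 + 15 + 7 = 27; the blank must be 85 − 27 = 58.
Column 6 has 14 + 2 − 17 + 23 + 58 = 80; the blank must be 85 − 80 = 5.
Row 1 has 20 − 5 + 33 + 4 + 5 = 57; the blank must be 85 − 57 = 28.

m = 58, z = 5, b = 28, y = 28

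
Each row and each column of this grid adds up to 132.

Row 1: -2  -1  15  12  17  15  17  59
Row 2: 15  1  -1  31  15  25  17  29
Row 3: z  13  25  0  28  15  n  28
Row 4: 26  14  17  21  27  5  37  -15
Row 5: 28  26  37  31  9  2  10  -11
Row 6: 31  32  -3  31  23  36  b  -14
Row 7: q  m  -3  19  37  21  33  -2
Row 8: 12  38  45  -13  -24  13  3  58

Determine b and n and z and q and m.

Column 2 has -1 + 1 + 13 + 14 + 26 + 32 + 38 = 123; the blank must be 132 − 123 = 9.
Row 6 has 31 + 32 − 3 + 31 + 23 + 36 − 14 = 136; the blank must be 132 − 136 = -4.
Column 7 has 17 + 17 + 37 + 10 − 4 + 33 + 3 = 113; the blank must be 132 − 113 = 19.
Row 3 has 13 + 25 + 0 + 28 + 15 + 19 + 28 = 128; the blank must be 132 − 128 = 4.
Row 7 has 9 − 3 + 19 + 37 + 21 + 33 − 2 = 114; the blank must be 132 − 114 = 18.

b = -4, n = 19, z = 4, q = 18, m = 9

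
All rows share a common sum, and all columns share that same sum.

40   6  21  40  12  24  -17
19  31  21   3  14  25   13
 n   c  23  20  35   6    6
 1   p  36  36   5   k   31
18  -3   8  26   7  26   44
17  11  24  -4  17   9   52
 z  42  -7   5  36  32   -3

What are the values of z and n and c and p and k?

z = 21, n = 10, c = 26, p = 13, k = 4

Rows 1 and 2 both sum to 126, so that's the common total.
The known cells in row 7 total 105, leaving 126 − 105 = 21 for the blank.
The known cells in column 1 total 116, leaving 126 − 116 = 10 for the blank.
The known cells in row 3 total 100, leaving 126 − 100 = 26 for the blank.
The known cells in column 2 total 113, leaving 126 − 113 = 13 for the blank.
The known cells in row 4 total 122, leaving 126 − 122 = 4 for the blank.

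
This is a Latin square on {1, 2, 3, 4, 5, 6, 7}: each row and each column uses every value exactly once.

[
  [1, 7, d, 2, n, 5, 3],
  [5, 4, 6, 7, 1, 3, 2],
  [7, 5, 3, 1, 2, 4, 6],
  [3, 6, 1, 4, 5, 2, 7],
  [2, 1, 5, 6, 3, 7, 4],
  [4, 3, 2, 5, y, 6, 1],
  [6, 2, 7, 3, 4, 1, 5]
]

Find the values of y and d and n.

For row 1, column 3: column 3 already has {1, 2, 3, 5, 6, 7}; that leaves 4.
For row 6, column 5: row 6 already has {1, 2, 3, 4, 5, 6}; that leaves 7.
At (row 1, col 5): row 1 already has {1, 2, 3, 4, 5, 7}, so the value is 6.

y = 7, d = 4, n = 6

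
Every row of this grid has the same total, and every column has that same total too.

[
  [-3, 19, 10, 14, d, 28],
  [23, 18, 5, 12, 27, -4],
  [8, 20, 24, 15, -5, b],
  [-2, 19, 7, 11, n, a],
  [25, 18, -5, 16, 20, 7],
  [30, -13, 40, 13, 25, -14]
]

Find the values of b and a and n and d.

Rows 2 and 5 both sum to 81, so that's the common total.
Row 3: 8 + 20 + 24 + 15 − 5 = 62, so its missing entry is 81 − 62 = 19.
Row 1: -3 + 19 + 10 + 14 + 28 = 68, so its missing entry is 81 − 68 = 13.
Column 5: 13 + 27 − 5 + 20 + 25 = 80, so its missing entry is 81 − 80 = 1.
Row 4: -2 + 19 + 7 + 11 + 1 = 36, so its missing entry is 81 − 36 = 45.

b = 19, a = 45, n = 1, d = 13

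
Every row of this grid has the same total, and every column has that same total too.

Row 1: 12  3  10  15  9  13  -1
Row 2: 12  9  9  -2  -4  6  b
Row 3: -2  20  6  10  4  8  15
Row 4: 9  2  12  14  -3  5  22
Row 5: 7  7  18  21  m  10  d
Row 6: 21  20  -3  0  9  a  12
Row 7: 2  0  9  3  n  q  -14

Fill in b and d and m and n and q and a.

Rows 1 and 3 both sum to 61, so that's the common total.
Row 6: 21 + 20 − 3 + 0 + 9 + 12 = 59, so its missing entry is 61 − 59 = 2.
Column 6: 13 + 6 + 8 + 5 + 10 + 2 = 44, so its missing entry is 61 − 44 = 17.
Row 7: 2 + 0 + 9 + 3 + 17 − 14 = 17, so its missing entry is 61 − 17 = 44.
Column 5: 9 − 4 + 4 − 3 + 9 + 44 = 59, so its missing entry is 61 − 59 = 2.
Row 5: 7 + 7 + 18 + 21 + 2 + 10 = 65, so its missing entry is 61 − 65 = -4.
Row 2: 12 + 9 + 9 − 2 − 4 + 6 = 30, so its missing entry is 61 − 30 = 31.

b = 31, d = -4, m = 2, n = 44, q = 17, a = 2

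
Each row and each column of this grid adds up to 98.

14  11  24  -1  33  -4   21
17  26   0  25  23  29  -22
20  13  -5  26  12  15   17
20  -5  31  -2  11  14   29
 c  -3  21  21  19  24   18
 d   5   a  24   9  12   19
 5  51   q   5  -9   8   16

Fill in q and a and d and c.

Row 7 has 5 + 51 + 5 − 9 + 8 + 16 = 76; the blank must be 98 − 76 = 22.
Row 5 has -3 + 21 + 21 + 19 + 24 + 18 = 100; the blank must be 98 − 100 = -2.
Column 1 has 14 + 17 + 20 + 20 − 2 + 5 = 74; the blank must be 98 − 74 = 24.
Row 6 has 24 + 5 + 24 + 9 + 12 + 19 = 93; the blank must be 98 − 93 = 5.

q = 22, a = 5, d = 24, c = -2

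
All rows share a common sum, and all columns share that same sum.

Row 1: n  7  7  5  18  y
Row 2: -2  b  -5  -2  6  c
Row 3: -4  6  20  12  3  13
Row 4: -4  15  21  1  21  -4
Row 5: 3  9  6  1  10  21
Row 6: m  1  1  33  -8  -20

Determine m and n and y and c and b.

Rows 3 and 4 both sum to 50, so that's the common total.
Column 2 has 7 + 6 + 15 + 9 + 1 = 38; the blank must be 50 − 38 = 12.
Row 2 has -2 + 12 − 5 − 2 + 6 = 9; the blank must be 50 − 9 = 41.
Row 6 has 1 + 1 + 33 − 8 − 20 = 7; the blank must be 50 − 7 = 43.
Column 1 has -2 − 4 − 4 + 3 + 43 = 36; the blank must be 50 − 36 = 14.
Row 1 has 14 + 7 + 7 + 5 + 18 = 51; the blank must be 50 − 51 = -1.

m = 43, n = 14, y = -1, c = 41, b = 12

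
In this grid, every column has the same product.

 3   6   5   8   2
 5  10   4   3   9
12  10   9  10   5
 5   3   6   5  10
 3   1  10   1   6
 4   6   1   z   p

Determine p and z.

Columns 1 and 2 each multiply to 10800, so every column has product 10800.
Column 5: 2×9×5×10×6 = 5400, so the missing entry is 10800 ÷ 5400 = 2.
Column 4: 8×3×10×5×1 = 1200, so the missing entry is 10800 ÷ 1200 = 9.

p = 2, z = 9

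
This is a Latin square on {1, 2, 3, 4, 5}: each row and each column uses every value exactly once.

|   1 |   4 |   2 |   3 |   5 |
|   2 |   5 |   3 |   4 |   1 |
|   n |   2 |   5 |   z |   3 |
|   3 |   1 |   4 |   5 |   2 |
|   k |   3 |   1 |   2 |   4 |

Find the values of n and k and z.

n = 4, k = 5, z = 1

At (row 3, col 4): column 4 already has {2, 3, 4, 5}, so the value is 1.
For row 5, column 1: row 5 already has {1, 2, 3, 4}; that leaves 5.
Cell (3,1): row 3 already has {1, 2, 3, 5} → 4.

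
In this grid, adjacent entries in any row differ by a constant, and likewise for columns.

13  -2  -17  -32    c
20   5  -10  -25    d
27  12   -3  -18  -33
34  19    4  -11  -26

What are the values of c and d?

c = -47, d = -40

Along each row the entries change by -15 per step; down each column they change by 7.
Row 1: from 13 at column 1, stepping by -15 to column 5 gives -47.
Row 2: from 20 at column 1, stepping by -15 to column 5 gives -40.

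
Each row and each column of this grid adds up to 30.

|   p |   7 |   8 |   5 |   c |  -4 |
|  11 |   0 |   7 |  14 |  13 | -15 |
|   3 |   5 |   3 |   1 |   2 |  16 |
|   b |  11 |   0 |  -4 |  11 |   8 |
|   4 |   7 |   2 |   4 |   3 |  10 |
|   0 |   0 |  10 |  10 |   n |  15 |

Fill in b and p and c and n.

b = 4, p = 8, c = 6, n = -5

Row 6: 0 + 0 + 10 + 10 + 15 = 35, so its missing entry is 30 − 35 = -5.
Column 5: 13 + 2 + 11 + 3 − 5 = 24, so its missing entry is 30 − 24 = 6.
Row 1: 7 + 8 + 5 + 6 − 4 = 22, so its missing entry is 30 − 22 = 8.
Row 4: 11 + 0 − 4 + 11 + 8 = 26, so its missing entry is 30 − 26 = 4.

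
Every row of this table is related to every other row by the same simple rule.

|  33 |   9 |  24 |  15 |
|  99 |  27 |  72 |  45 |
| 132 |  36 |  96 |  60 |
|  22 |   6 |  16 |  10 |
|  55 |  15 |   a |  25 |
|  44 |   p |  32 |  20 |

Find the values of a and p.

Each row is a constant multiple of every other row — this is a multiplication table with the headers hidden.
Row 5 is 25/15 = 5/3 times row 1, so its entry in column 3 is 24 × 5/3 = 40.
Row 6 is 20/15 = 4/3 times row 1, so its entry in column 2 is 9 × 4/3 = 12.

a = 40, p = 12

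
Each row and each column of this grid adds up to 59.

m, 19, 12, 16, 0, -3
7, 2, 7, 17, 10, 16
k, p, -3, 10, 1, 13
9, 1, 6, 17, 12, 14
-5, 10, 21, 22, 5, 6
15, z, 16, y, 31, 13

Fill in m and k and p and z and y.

Row 1: 19 + 12 + 16 + 0 − 3 = 44, so its missing entry is 59 − 44 = 15.
Column 1: 15 + 7 + 9 − 5 + 15 = 41, so its missing entry is 59 − 41 = 18.
Row 3: 18 − 3 + 10 + 1 + 13 = 39, so its missing entry is 59 − 39 = 20.
Column 2: 19 + 2 + 20 + 1 + 10 = 52, so its missing entry is 59 − 52 = 7.
Row 6: 15 + 7 + 16 + 31 + 13 = 82, so its missing entry is 59 − 82 = -23.

m = 15, k = 18, p = 20, z = 7, y = -23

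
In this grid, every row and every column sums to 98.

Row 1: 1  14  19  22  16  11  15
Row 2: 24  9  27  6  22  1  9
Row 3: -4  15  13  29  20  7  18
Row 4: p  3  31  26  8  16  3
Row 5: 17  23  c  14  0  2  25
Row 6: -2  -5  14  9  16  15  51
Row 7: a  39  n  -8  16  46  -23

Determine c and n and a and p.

Row 4: 3 + 31 + 26 + 8 + 16 + 3 = 87, so its missing entry is 98 − 87 = 11.
Row 5: 17 + 23 + 14 + 0 + 2 + 25 = 81, so its missing entry is 98 − 81 = 17.
Column 3: 19 + 27 + 13 + 31 + 17 + 14 = 121, so its missing entry is 98 − 121 = -23.
Row 7: 39 − 23 − 8 + 16 + 46 − 23 = 47, so its missing entry is 98 − 47 = 51.

c = 17, n = -23, a = 51, p = 11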